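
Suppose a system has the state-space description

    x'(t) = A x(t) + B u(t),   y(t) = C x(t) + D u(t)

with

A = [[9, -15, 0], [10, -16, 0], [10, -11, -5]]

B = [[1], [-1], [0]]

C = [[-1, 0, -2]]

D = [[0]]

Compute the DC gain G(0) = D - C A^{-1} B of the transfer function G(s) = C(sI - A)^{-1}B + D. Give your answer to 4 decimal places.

-11.9000

G(0) = C(-A)^{-1}B + D = -C A^{-1} B + D.
det A = -30, so A^{-1} = (1/-30)·adj(A) = [[-8/3, 5/2, 0], [-5/3, 3/2, 0], [-5/3, 17/10, -1/5]]
A^{-1} B = [-31/6, -19/6, -101/30]^T
C A^{-1} B = 119/10
G(0) = D - C A^{-1} B = 0 - (119/10) = -119/10 ≈ -11.9000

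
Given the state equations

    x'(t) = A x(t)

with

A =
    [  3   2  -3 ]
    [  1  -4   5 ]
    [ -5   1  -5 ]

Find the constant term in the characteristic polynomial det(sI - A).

Expand det(sI - A) for the 3×3 matrix.
p(s) = s^3 + 6s^2 - 29s - 62.
(Check: constant term = det(-A) = (-1)^3 det A = -62; coefficient of s^2 = -tr A = 6.)
The constant term is -62.

-62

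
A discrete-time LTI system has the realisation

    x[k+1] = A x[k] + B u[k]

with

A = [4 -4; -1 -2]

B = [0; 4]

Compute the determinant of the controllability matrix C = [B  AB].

64

AB = [[-16], [-8]]
Controllability matrix C = [B  AB] = [[0, -16], [4, -8]]
det(C) = 0·(-8) - (-16)·4 = 0 - (-64) = 64
Since det(C) ≠ 0, rank(C) = 2 and the system is completely controllable.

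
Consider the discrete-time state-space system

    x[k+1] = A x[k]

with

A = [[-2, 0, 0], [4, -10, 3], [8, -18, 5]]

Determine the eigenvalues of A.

-4, -2, -1

det(zI - A) = z^3 - (tr A)z^2 + (M11 + M22 + M33)z - det A, where Mii is the 2×2 principal minor of A obtained by deleting row i and column i.
tr A = (-2) + (-10) + 5 = -7; M11 = (-10)·5 - 3·(-18) = -50 - (-54) = 4; M22 = (-2)·5 - 0·8 = -10 - 0 = -10; M33 = (-2)·(-10) - 0·4 = 20 - 0 = 20; sum of minors = 14.
det A = (-2)·((-10)·5 - 3·(-18)) - 0·(4·5 - 3·8) + 0·(4·(-18) - (-10)·8) = (-2)·4 - 0·(-4) + 0·8 = -8.
So p(z) = det(zI - A) = z^3 + 7z^2 + 14z + 8.
Rational-root test: any integer root divides 8. Testing small divisors, z = -1 works: p(-1) = -1 + 7 + (-14) + 8 = 0, so (z + 1) is a factor.
Dividing, p(z) = (z + 1)(z^2 + 6z + 8).
Factor z^2 + 6z + 8: two numbers with sum -6 and product 8 are -2 and -4, so z^2 + 6z + 8 = (z + 2)(z + 4).
Hence p(z) = (z + 1) (z + 2) (z + 4), with roots -4, -2, -1.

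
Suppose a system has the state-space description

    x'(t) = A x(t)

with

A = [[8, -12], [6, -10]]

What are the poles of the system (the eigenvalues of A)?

-4, 2

det(sI - A) = s^2 - (tr A)s + det A, with tr A = 8 + (-10) = -2 and det A = 8·(-10) - (-12)·6 = -80 - (-72) = -8.
So p(s) = det(sI - A) = s^2 + 2s - 8.
Factor s^2 + 2s - 8: two numbers with sum -2 and product -8 are 2 and -4, so s^2 + 2s - 8 = (s - 2)(s + 4).
Hence p(s) = (s - 2) (s + 4), with roots -4, 2.
At least one eigenvalue has non-negative real part, so the system is not asymptotically stable.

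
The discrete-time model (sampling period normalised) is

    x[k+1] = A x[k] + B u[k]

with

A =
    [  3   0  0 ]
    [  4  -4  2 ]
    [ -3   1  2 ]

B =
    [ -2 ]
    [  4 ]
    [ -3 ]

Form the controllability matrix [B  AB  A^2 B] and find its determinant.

3700

AB = [[-6], [-30], [4]]
A^2B = [[-18], [104], [-4]]
Controllability matrix C = [B  AB  A^2B] = [[-2, -6, -18], [4, -30, 104], [-3, 4, -4]]
Expanding along the first row, det(C) = (-2)·((-30)·(-4) - 104·4) - (-6)·(4·(-4) - 104·(-3)) + (-18)·(4·4 - (-30)·(-3)) = (-2)·(-296) - (-6)·296 + (-18)·(-74) = 3700
Since det(C) ≠ 0, rank(C) = 3 and the system is completely controllable.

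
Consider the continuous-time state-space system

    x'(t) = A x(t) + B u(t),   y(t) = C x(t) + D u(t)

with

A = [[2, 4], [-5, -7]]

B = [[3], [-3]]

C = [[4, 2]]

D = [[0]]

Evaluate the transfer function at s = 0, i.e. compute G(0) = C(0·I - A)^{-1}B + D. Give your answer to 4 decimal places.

G(0) = C(-A)^{-1}B + D = -C A^{-1} B + D.
det A = 6, so A^{-1} = (1/6)·adj(A) = [[-7/6, -2/3], [5/6, 1/3]]
A^{-1} B = [-3/2, 3/2]^T
C A^{-1} B = -3
G(0) = D - C A^{-1} B = 0 - (-3) = 3

3.0000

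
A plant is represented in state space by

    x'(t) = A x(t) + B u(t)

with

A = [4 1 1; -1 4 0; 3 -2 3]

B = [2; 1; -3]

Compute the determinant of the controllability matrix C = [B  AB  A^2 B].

AB = [[6], [2], [-5]]
A^2B = [[21], [2], [-1]]
Controllability matrix C = [B  AB  A^2B] = [[2, 6, 21], [1, 2, 2], [-3, -5, -1]]
Expanding along the first row, det(C) = 2·(2·(-1) - 2·(-5)) - 6·(1·(-1) - 2·(-3)) + 21·(1·(-5) - 2·(-3)) = 2·8 - 6·5 + 21·1 = 7
Since det(C) ≠ 0, rank(C) = 3 and the system is completely controllable.

7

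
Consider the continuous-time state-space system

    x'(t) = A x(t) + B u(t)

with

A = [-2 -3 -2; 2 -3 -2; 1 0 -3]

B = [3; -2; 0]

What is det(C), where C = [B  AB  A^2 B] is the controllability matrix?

306

AB = [[0], [12], [3]]
A^2B = [[-42], [-42], [-9]]
Controllability matrix C = [B  AB  A^2B] = [[3, 0, -42], [-2, 12, -42], [0, 3, -9]]
Expanding along the first row, det(C) = 3·(12·(-9) - (-42)·3) - 0·((-2)·(-9) - (-42)·0) + (-42)·((-2)·3 - 12·0) = 3·18 - 0·18 + (-42)·(-6) = 306
Since det(C) ≠ 0, rank(C) = 3 and the system is completely controllable.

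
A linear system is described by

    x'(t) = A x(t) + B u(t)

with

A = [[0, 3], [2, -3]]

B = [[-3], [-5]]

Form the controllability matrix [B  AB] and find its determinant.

AB = [[-15], [9]]
Controllability matrix C = [B  AB] = [[-3, -15], [-5, 9]]
det(C) = (-3)·9 - (-15)·(-5) = -27 - 75 = -102
Since det(C) ≠ 0, rank(C) = 2 and the system is completely controllable.

-102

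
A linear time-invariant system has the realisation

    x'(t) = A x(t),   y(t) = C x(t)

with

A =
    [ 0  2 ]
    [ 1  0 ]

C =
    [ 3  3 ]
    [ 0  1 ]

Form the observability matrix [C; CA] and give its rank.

CA = [[3, 6], [1, 0]]
Observability matrix O = [C; CA] = [[3, 3], [0, 1], [3, 6], [1, 0]]
Take the 2×2 submatrix of O formed by rows 1, 2: [[3, 3], [0, 1]]. Its determinant is 3·1 - 3·0 = 3 - 0 = 3 ≠ 0.
So rank(O) ≥ 2; since O has 2 columns, rank(O) = 2.
rank(O) = 2 = n, so the pair (A, C) is completely observable.

2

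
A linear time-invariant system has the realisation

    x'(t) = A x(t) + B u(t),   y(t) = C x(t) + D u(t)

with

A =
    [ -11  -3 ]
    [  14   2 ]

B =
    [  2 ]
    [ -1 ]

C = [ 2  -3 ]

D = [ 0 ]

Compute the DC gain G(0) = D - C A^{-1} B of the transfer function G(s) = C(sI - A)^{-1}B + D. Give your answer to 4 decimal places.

G(0) = C(-A)^{-1}B + D = -C A^{-1} B + D.
det A = 20, so A^{-1} = (1/20)·adj(A) = [[1/10, 3/20], [-7/10, -11/20]]
A^{-1} B = [1/20, -17/20]^T
C A^{-1} B = 53/20
G(0) = D - C A^{-1} B = 0 - (53/20) = -53/20 ≈ -2.6500

-2.6500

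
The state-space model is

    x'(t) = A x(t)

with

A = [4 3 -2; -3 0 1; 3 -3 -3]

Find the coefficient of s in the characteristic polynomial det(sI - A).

6

Expand det(sI - A) for the 3×3 matrix.
p(s) = s^3 - s^2 + 6s + 24.
(Check: constant term = det(-A) = (-1)^3 det A = 24; coefficient of s^2 = -tr A = -1.)
The coefficient of s is 6.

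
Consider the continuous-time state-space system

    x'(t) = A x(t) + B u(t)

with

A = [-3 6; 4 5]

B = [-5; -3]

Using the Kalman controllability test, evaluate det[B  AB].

AB = [[-3], [-35]]
Controllability matrix C = [B  AB] = [[-5, -3], [-3, -35]]
det(C) = (-5)·(-35) - (-3)·(-3) = 175 - 9 = 166
Since det(C) ≠ 0, rank(C) = 2 and the system is completely controllable.

166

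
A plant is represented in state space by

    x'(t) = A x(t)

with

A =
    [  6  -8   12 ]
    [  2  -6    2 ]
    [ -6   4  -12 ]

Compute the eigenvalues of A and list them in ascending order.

det(sI - A) = s^3 - (tr A)s^2 + (M11 + M22 + M33)s - det A, where Mii is the 2×2 principal minor of A obtained by deleting row i and column i.
tr A = 6 + (-6) + (-12) = -12; M11 = (-6)·(-12) - 2·4 = 72 - 8 = 64; M22 = 6·(-12) - 12·(-6) = -72 - (-72) = 0; M33 = 6·(-6) - (-8)·2 = -36 - (-16) = -20; sum of minors = 44.
det A = 6·((-6)·(-12) - 2·4) - (-8)·(2·(-12) - 2·(-6)) + 12·(2·4 - (-6)·(-6)) = 6·64 - (-8)·(-12) + 12·(-28) = -48.
So p(s) = det(sI - A) = s^3 + 12s^2 + 44s + 48.
Rational-root test: any integer root divides 48. Testing small divisors, s = -2 works: p(-2) = -8 + 48 + (-88) + 48 = 0, so (s + 2) is a factor.
Dividing, p(s) = (s + 2)(s^2 + 10s + 24).
Factor s^2 + 10s + 24: two numbers with sum -10 and product 24 are -4 and -6, so s^2 + 10s + 24 = (s + 4)(s + 6).
Hence p(s) = (s + 2) (s + 4) (s + 6), with roots -6, -4, -2.
All eigenvalues have negative real part, so the system is asymptotically stable.

-6, -4, -2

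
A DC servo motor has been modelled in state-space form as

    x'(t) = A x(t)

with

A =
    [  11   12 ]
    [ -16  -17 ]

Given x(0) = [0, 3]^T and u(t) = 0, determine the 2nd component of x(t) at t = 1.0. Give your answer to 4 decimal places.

-3.2301

det(sI - A) = s^2 - (tr A)s + det A, with tr A = 11 + (-17) = -6 and det A = 11·(-17) - 12·(-16) = -187 - (-192) = 5.
So p(s) = det(sI - A) = s^2 + 6s + 5.
Factor s^2 + 6s + 5: two numbers with sum -6 and product 5 are -1 and -5, so s^2 + 6s + 5 = (s + 1)(s + 5).
Hence p(s) = (s + 1) (s + 5), with roots -5, -1.
The eigenvalues -5, -1 are distinct and real, so A is diagonalisable and x(t) = e^{At} x(0) = V diag(e^{λ_i t}) V^{-1} x(0), where the columns of V are the eigenvectors.
λ = -5: A - (-5)I = [[16, 12], [-16, -12]]. Row 1 gives 16·v1 + 12·v2 = 0, so take v_1 = [-3, 4]^T.
λ = -1: A - (-1)I = [[12, 12], [-16, -16]]. Row 1 gives 12·v1 + 12·v2 = 0, so take v_2 = [1, -1]^T.
V = [v_1 v_2] = [[-3, 1], [4, -1]] has det V = -1, so V^{-1} = adj(V)/det V = [[1, 1], [4, 3]].
Modal coordinates z(0) = V^{-1} x(0): 1·0 + 1·3 = 3; 4·0 + 3·3 = 9; so z(0) = [3, 9]^T.
x_2(t) = Σ_i (v_i)_2 · z_i(0) · e^{λ_i t} (row 2 of V times the modal terms).
x_2(1.0) = 4·3·e^{-5·1.0} + (-1)·9·e^{-1·1.0} = 12·0.006738 + (-9)·0.367879 = -3.2301.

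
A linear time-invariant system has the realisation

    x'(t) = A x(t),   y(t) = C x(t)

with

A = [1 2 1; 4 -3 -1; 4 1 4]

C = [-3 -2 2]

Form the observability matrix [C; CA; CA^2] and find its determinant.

-945

CA = [[-3, 2, 7]]
CA^2 = [[33, -5, 23]]
Observability matrix O = [C; CA; CA^2] = [[-3, -2, 2], [-3, 2, 7], [33, -5, 23]]
Expanding along the first row, det(O) = (-3)·(2·23 - 7·(-5)) - (-2)·((-3)·23 - 7·33) + 2·((-3)·(-5) - 2·33) = (-3)·81 - (-2)·(-300) + 2·(-51) = -945
Since det(O) ≠ 0, rank(O) = 3 and the system is completely observable.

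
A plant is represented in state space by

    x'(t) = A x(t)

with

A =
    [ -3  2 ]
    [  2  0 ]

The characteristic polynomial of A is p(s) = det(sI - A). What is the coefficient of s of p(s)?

3

For a 2×2 matrix, det(sI - A) = s^2 - (tr A)s + det A.
tr A = -3, det A = -4.
So p(s) = s^2 + 3s - 4.
The coefficient of s is 3.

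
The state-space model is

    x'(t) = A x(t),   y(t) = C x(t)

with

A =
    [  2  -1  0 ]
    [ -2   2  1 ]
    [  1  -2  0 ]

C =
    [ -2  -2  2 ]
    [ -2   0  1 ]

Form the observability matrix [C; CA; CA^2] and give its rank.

CA = [[2, -6, -2], [-3, 0, 0]]
CA^2 = [[14, -10, -6], [-6, 3, 0]]
Observability matrix O = [C; CA; CA^2] = [[-2, -2, 2], [-2, 0, 1], [2, -6, -2], [-3, 0, 0], [14, -10, -6], [-6, 3, 0]]
Take the 3×3 submatrix of O formed by rows 1, 2, 3: [[-2, -2, 2], [-2, 0, 1], [2, -6, -2]]. Its determinant is (-2)·(0·(-2) - 1·(-6)) - (-2)·((-2)·(-2) - 1·2) + 2·((-2)·(-6) - 0·2) = (-2)·6 - (-2)·2 + 2·12 = 16 ≠ 0.
So rank(O) ≥ 3; since O has 3 columns, rank(O) = 3.
rank(O) = 3 = n, so the pair (A, C) is completely observable.

3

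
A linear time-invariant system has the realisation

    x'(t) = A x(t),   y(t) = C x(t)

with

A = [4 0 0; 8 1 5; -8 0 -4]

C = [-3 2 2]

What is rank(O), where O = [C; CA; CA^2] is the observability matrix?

2

CA = [[-12, 2, 2]]
CA^2 = [[-48, 2, 2]]
Observability matrix O = [C; CA; CA^2] = [[-3, 2, 2], [-12, 2, 2], [-48, 2, 2]]
The columns c1, c2, c3 of O are linearly dependent: -c2 + c3 = 0 (check each entry), so rank(O) ≤ 2.
The 2×2 minor from rows 1, 2, columns 1, 2 is (-3)·2 - 2·(-12) = -6 - (-24) = 18 ≠ 0, so rank(O) = 2.
rank(O) = 2 < n = 3, so the pair (A, C) is not completely observable.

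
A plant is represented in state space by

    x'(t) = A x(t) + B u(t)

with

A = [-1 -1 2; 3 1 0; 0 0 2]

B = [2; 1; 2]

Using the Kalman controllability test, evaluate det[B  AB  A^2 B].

44

AB = [[1], [7], [4]]
A^2B = [[0], [10], [8]]
Controllability matrix C = [B  AB  A^2B] = [[2, 1, 0], [1, 7, 10], [2, 4, 8]]
Expanding along the first row, det(C) = 2·(7·8 - 10·4) - 1·(1·8 - 10·2) + 0·(1·4 - 7·2) = 2·16 - 1·(-12) + 0·(-10) = 44
Since det(C) ≠ 0, rank(C) = 3 and the system is completely controllable.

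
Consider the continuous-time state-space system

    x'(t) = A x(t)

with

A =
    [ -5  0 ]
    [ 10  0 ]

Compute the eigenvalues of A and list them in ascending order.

det(sI - A) = s^2 - (tr A)s + det A, with tr A = (-5) + 0 = -5 and det A = (-5)·0 - 0·10 = 0 - 0 = 0.
So p(s) = det(sI - A) = s^2 + 5s.
Factor s^2 + 5s: two numbers with sum -5 and product 0 are 0 and -5, so s^2 + 5s = s(s + 5).
Hence p(s) = s (s + 5), with roots -5, 0.
At least one eigenvalue has non-negative real part, so the system is not asymptotically stable.

-5, 0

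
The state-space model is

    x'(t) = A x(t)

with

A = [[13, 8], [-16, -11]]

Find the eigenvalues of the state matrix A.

det(sI - A) = s^2 - (tr A)s + det A, with tr A = 13 + (-11) = 2 and det A = 13·(-11) - 8·(-16) = -143 - (-128) = -15.
So p(s) = det(sI - A) = s^2 - 2s - 15.
Factor s^2 - 2s - 15: two numbers with sum 2 and product -15 are 5 and -3, so s^2 - 2s - 15 = (s - 5)(s + 3).
Hence p(s) = (s - 5) (s + 3), with roots -3, 5.
At least one eigenvalue has non-negative real part, so the system is not asymptotically stable.

-3, 5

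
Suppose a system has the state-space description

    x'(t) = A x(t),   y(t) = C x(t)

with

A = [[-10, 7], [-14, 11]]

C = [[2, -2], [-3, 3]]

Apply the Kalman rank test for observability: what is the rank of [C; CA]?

1

CA = [[8, -8], [-12, 12]]
Observability matrix O = [C; CA] = [[2, -2], [-3, 3], [8, -8], [-12, 12]]
Every row of O is a scalar multiple of row 1 = [2, -2] (multipliers 1, -3/2, 4, -6), so the rows span a one-dimensional space.
O ≠ 0, hence rank(O) = 1.
rank(O) = 1 < n = 2, so the pair (A, C) is not completely observable.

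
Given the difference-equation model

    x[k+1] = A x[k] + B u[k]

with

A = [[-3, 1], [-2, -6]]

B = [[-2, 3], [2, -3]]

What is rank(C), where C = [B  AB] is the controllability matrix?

AB = [[8, -12], [-8, 12]]
Controllability matrix C = [B  AB] = [[-2, 3, 8, -12], [2, -3, -8, 12]]
Every column of C is a scalar multiple of column 1 = [-2, 2] (multipliers 1, -3/2, -4, 6), so the columns span a one-dimensional space.
C ≠ 0, hence rank(C) = 1.
rank(C) = 1 < n = 2, so the pair (A, B) is not completely controllable.

1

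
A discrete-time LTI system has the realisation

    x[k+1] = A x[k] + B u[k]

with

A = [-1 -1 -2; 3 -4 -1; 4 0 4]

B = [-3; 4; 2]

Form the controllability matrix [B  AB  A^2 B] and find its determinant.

AB = [[-5], [-27], [-4]]
A^2B = [[40], [97], [-36]]
Controllability matrix C = [B  AB  A^2B] = [[-3, -5, 40], [4, -27, 97], [2, -4, -36]]
Expanding along the first row, det(C) = (-3)·((-27)·(-36) - 97·(-4)) - (-5)·(4·(-36) - 97·2) + 40·(4·(-4) - (-27)·2) = (-3)·1360 - (-5)·(-338) + 40·38 = -4250
Since det(C) ≠ 0, rank(C) = 3 and the system is completely controllable.

-4250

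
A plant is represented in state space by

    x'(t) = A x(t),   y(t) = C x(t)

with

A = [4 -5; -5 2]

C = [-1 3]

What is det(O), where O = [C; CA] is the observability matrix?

46

CA = [[-19, 11]]
Observability matrix O = [C; CA] = [[-1, 3], [-19, 11]]
det(O) = (-1)·11 - 3·(-19) = -11 - (-57) = 46
Since det(O) ≠ 0, rank(O) = 2 and the system is completely observable.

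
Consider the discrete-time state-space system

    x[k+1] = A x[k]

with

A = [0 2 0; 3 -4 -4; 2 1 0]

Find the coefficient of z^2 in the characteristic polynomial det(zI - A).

Expand det(zI - A) for the 3×3 matrix.
p(z) = z^3 + 4z^2 - 2z + 16.
(Check: constant term = det(-A) = (-1)^3 det A = 16; coefficient of z^2 = -tr A = 4.)
The coefficient of z^2 is 4.

4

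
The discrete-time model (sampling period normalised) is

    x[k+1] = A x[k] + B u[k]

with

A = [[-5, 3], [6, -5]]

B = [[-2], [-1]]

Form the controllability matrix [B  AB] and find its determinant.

AB = [[7], [-7]]
Controllability matrix C = [B  AB] = [[-2, 7], [-1, -7]]
det(C) = (-2)·(-7) - 7·(-1) = 14 - (-7) = 21
Since det(C) ≠ 0, rank(C) = 2 and the system is completely controllable.

21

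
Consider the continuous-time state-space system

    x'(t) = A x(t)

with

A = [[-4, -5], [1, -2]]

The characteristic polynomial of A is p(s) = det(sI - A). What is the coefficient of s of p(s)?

6

For a 2×2 matrix, det(sI - A) = s^2 - (tr A)s + det A.
tr A = -6, det A = 13.
So p(s) = s^2 + 6s + 13.
The coefficient of s is 6.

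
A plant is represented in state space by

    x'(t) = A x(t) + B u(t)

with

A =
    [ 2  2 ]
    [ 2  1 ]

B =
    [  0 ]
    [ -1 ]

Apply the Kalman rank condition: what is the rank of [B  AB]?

AB = [[-2], [-1]]
Controllability matrix C = [B  AB] = [[0, -2], [-1, -1]]
det(C) = 0·(-1) - (-2)·(-1) = 0 - 2 = -2 ≠ 0, so rank(C) = 2.
rank(C) = 2 = n, so the pair (A, B) is completely controllable.

2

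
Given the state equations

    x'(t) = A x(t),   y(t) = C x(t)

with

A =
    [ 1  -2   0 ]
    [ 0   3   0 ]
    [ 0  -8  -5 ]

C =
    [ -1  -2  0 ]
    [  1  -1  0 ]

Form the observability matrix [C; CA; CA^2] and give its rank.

CA = [[-1, -4, 0], [1, -5, 0]]
CA^2 = [[-1, -10, 0], [1, -17, 0]]
Observability matrix O = [C; CA; CA^2] = [[-1, -2, 0], [1, -1, 0], [-1, -4, 0], [1, -5, 0], [-1, -10, 0], [1, -17, 0]]
Column 3 of O is identically zero, so rank(O) ≤ 2.
The 2×2 minor from rows 1, 2, columns 1, 2 is (-1)·(-1) - (-2)·1 = 1 - (-2) = 3 ≠ 0, so rank(O) = 2.
rank(O) = 2 < n = 3, so the pair (A, C) is not completely observable.

2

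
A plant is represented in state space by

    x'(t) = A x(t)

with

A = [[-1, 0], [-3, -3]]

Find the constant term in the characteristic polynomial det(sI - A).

For a 2×2 matrix, det(sI - A) = s^2 - (tr A)s + det A.
tr A = -4, det A = 3.
So p(s) = s^2 + 4s + 3.
The constant term is 3.

3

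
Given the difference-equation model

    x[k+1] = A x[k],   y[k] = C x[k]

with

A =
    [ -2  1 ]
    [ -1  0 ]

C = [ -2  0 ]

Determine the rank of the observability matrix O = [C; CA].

CA = [[4, -2]]
Observability matrix O = [C; CA] = [[-2, 0], [4, -2]]
det(O) = (-2)·(-2) - 0·4 = 4 - 0 = 4 ≠ 0, so rank(O) = 2.
rank(O) = 2 = n, so the pair (A, C) is completely observable.

2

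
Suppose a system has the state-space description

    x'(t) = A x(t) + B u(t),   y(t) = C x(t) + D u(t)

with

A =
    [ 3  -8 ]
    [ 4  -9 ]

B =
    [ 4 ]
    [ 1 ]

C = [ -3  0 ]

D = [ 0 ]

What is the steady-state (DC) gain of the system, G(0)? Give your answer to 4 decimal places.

G(0) = C(-A)^{-1}B + D = -C A^{-1} B + D.
det A = 5, so A^{-1} = (1/5)·adj(A) = [[-9/5, 8/5], [-4/5, 3/5]]
A^{-1} B = [-28/5, -13/5]^T
C A^{-1} B = 84/5
G(0) = D - C A^{-1} B = 0 - (84/5) = -84/5 ≈ -16.8000

-16.8000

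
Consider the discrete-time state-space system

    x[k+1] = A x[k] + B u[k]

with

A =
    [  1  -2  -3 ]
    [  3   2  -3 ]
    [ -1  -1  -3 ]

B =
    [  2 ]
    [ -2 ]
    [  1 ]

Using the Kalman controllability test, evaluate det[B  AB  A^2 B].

270

AB = [[3], [-1], [-3]]
A^2B = [[14], [16], [7]]
Controllability matrix C = [B  AB  A^2B] = [[2, 3, 14], [-2, -1, 16], [1, -3, 7]]
Expanding along the first row, det(C) = 2·((-1)·7 - 16·(-3)) - 3·((-2)·7 - 16·1) + 14·((-2)·(-3) - (-1)·1) = 2·41 - 3·(-30) + 14·7 = 270
Since det(C) ≠ 0, rank(C) = 3 and the system is completely controllable.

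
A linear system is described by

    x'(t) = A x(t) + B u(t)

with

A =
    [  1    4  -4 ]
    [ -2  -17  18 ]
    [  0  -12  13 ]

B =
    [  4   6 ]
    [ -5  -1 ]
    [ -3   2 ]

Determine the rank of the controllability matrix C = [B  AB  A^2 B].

AB = [[-4, -6], [23, 41], [21, 38]]
A^2B = [[4, 6], [-5, -1], [-3, 2]]
Controllability matrix C = [B  AB  A^2B] = [[4, 6, -4, -6, 4, 6], [-5, -1, 23, 41, -5, -1], [-3, 2, 21, 38, -3, 2]]
The rows r1, r2, r3 of C are linearly dependent: -r1 - 2·r2 + 2·r3 = 0 (check each entry), so rank(C) ≤ 2.
The 2×2 minor from rows 1, 2, columns 1, 2 is 4·(-1) - 6·(-5) = -4 - (-30) = 26 ≠ 0, so rank(C) = 2.
rank(C) = 2 < n = 3, so the pair (A, B) is not completely controllable.

2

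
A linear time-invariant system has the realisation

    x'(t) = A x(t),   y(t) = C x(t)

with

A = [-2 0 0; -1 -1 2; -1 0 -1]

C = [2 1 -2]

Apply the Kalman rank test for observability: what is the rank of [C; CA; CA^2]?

3

CA = [[-3, -1, 4]]
CA^2 = [[3, 1, -6]]
Observability matrix O = [C; CA; CA^2] = [[2, 1, -2], [-3, -1, 4], [3, 1, -6]]
det(O) = 2·((-1)·(-6) - 4·1) - 1·((-3)·(-6) - 4·3) + (-2)·((-3)·1 - (-1)·3) = 2·2 - 1·6 + (-2)·0 = -2 ≠ 0, so rank(O) = 3.
rank(O) = 3 = n, so the pair (A, C) is completely observable.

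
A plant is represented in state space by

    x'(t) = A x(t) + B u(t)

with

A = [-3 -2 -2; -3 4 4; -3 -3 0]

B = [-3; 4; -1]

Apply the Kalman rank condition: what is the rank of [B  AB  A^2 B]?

3

AB = [[3], [21], [-3]]
A^2B = [[-45], [63], [-72]]
Controllability matrix C = [B  AB  A^2B] = [[-3, 3, -45], [4, 21, 63], [-1, -3, -72]]
det(C) = (-3)·(21·(-72) - 63·(-3)) - 3·(4·(-72) - 63·(-1)) + (-45)·(4·(-3) - 21·(-1)) = (-3)·(-1323) - 3·(-225) + (-45)·9 = 4239 ≠ 0, so rank(C) = 3.
rank(C) = 3 = n, so the pair (A, B) is completely controllable.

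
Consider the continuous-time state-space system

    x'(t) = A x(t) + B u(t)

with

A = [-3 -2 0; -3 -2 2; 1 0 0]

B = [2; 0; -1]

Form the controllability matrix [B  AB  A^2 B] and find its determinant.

AB = [[-6], [-8], [2]]
A^2B = [[34], [38], [-6]]
Controllability matrix C = [B  AB  A^2B] = [[2, -6, 34], [0, -8, 38], [-1, 2, -6]]
Expanding along the first row, det(C) = 2·((-8)·(-6) - 38·2) - (-6)·(0·(-6) - 38·(-1)) + 34·(0·2 - (-8)·(-1)) = 2·(-28) - (-6)·38 + 34·(-8) = -100
Since det(C) ≠ 0, rank(C) = 3 and the system is completely controllable.

-100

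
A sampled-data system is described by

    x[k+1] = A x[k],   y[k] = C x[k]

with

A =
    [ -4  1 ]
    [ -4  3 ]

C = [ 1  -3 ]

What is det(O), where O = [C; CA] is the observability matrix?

16

CA = [[8, -8]]
Observability matrix O = [C; CA] = [[1, -3], [8, -8]]
det(O) = 1·(-8) - (-3)·8 = -8 - (-24) = 16
Since det(O) ≠ 0, rank(O) = 2 and the system is completely observable.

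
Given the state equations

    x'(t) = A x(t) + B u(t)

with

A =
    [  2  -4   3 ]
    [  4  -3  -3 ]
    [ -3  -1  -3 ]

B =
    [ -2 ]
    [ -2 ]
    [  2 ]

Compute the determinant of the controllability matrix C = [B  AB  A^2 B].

AB = [[10], [-8], [2]]
A^2B = [[58], [58], [-28]]
Controllability matrix C = [B  AB  A^2B] = [[-2, 10, 58], [-2, -8, 58], [2, 2, -28]]
Expanding along the first row, det(C) = (-2)·((-8)·(-28) - 58·2) - 10·((-2)·(-28) - 58·2) + 58·((-2)·2 - (-8)·2) = (-2)·108 - 10·(-60) + 58·12 = 1080
Since det(C) ≠ 0, rank(C) = 3 and the system is completely controllable.

1080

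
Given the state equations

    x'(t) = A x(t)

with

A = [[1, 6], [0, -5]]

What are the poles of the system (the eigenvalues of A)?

det(sI - A) = s^2 - (tr A)s + det A, with tr A = 1 + (-5) = -4 and det A = 1·(-5) - 6·0 = -5 - 0 = -5.
So p(s) = det(sI - A) = s^2 + 4s - 5.
Factor s^2 + 4s - 5: two numbers with sum -4 and product -5 are 1 and -5, so s^2 + 4s - 5 = (s - 1)(s + 5).
Hence p(s) = (s - 1) (s + 5), with roots -5, 1.
At least one eigenvalue has non-negative real part, so the system is not asymptotically stable.

-5, 1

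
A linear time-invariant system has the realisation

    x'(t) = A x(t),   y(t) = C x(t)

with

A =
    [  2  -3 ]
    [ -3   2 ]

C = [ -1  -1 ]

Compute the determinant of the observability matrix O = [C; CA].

CA = [[1, 1]]
Observability matrix O = [C; CA] = [[-1, -1], [1, 1]]
det(O) = (-1)·1 - (-1)·1 = -1 - (-1) = 0
Since det(O) = 0, rank(O) < 2 and the system is not completely observable.

0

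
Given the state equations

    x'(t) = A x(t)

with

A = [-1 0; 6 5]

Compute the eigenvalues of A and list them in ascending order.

-1, 5

det(sI - A) = s^2 - (tr A)s + det A, with tr A = (-1) + 5 = 4 and det A = (-1)·5 - 0·6 = -5 - 0 = -5.
So p(s) = det(sI - A) = s^2 - 4s - 5.
Factor s^2 - 4s - 5: two numbers with sum 4 and product -5 are 5 and -1, so s^2 - 4s - 5 = (s - 5)(s + 1).
Hence p(s) = (s - 5) (s + 1), with roots -1, 5.
At least one eigenvalue has non-negative real part, so the system is not asymptotically stable.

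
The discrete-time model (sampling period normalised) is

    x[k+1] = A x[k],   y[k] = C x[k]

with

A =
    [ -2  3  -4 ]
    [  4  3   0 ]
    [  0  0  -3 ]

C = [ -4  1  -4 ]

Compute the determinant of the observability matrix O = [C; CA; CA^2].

-2112

CA = [[12, -9, 28]]
CA^2 = [[-60, 9, -132]]
Observability matrix O = [C; CA; CA^2] = [[-4, 1, -4], [12, -9, 28], [-60, 9, -132]]
Expanding along the first row, det(O) = (-4)·((-9)·(-132) - 28·9) - 1·(12·(-132) - 28·(-60)) + (-4)·(12·9 - (-9)·(-60)) = (-4)·936 - 1·96 + (-4)·(-432) = -2112
Since det(O) ≠ 0, rank(O) = 3 and the system is completely observable.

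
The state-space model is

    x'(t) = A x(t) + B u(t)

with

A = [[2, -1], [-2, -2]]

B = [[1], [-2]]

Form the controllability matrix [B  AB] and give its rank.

2

AB = [[4], [2]]
Controllability matrix C = [B  AB] = [[1, 4], [-2, 2]]
det(C) = 1·2 - 4·(-2) = 2 - (-8) = 10 ≠ 0, so rank(C) = 2.
rank(C) = 2 = n, so the pair (A, B) is completely controllable.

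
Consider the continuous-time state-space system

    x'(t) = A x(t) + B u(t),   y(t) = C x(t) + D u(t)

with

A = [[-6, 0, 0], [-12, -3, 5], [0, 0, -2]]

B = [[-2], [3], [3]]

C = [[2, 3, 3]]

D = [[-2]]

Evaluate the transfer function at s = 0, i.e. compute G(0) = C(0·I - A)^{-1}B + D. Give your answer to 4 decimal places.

16.3333

G(0) = C(-A)^{-1}B + D = -C A^{-1} B + D.
det A = -36, so A^{-1} = (1/-36)·adj(A) = [[-1/6, 0, 0], [2/3, -1/3, -5/6], [0, 0, -1/2]]
A^{-1} B = [1/3, -29/6, -3/2]^T
C A^{-1} B = -55/3
G(0) = D - C A^{-1} B = -2 - (-55/3) = 49/3 ≈ 16.3333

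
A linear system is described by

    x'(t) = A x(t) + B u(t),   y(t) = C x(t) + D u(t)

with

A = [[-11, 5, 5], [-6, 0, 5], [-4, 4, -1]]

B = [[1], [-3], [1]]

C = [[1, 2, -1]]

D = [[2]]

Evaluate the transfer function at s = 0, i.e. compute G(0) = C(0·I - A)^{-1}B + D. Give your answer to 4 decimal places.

G(0) = C(-A)^{-1}B + D = -C A^{-1} B + D.
det A = -30, so A^{-1} = (1/-30)·adj(A) = [[2/3, -5/6, -5/6], [13/15, -31/30, -5/6], [4/5, -4/5, -1]]
A^{-1} B = [7/3, 47/15, 11/5]^T
C A^{-1} B = 32/5
G(0) = D - C A^{-1} B = 2 - (32/5) = -22/5 ≈ -4.4000

-4.4000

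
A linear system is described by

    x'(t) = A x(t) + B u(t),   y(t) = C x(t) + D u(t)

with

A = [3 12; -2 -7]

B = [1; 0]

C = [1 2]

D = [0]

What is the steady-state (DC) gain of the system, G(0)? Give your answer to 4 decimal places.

G(0) = C(-A)^{-1}B + D = -C A^{-1} B + D.
det A = 3, so A^{-1} = (1/3)·adj(A) = [[-7/3, -4], [2/3, 1]]
A^{-1} B = [-7/3, 2/3]^T
C A^{-1} B = -1
G(0) = D - C A^{-1} B = 0 - (-1) = 1

1.0000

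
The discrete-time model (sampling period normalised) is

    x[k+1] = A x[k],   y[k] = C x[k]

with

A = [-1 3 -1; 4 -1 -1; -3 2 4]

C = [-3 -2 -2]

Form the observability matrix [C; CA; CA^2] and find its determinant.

418

CA = [[1, -11, -3]]
CA^2 = [[-36, 8, -2]]
Observability matrix O = [C; CA; CA^2] = [[-3, -2, -2], [1, -11, -3], [-36, 8, -2]]
Expanding along the first row, det(O) = (-3)·((-11)·(-2) - (-3)·8) - (-2)·(1·(-2) - (-3)·(-36)) + (-2)·(1·8 - (-11)·(-36)) = (-3)·46 - (-2)·(-110) + (-2)·(-388) = 418
Since det(O) ≠ 0, rank(O) = 3 and the system is completely observable.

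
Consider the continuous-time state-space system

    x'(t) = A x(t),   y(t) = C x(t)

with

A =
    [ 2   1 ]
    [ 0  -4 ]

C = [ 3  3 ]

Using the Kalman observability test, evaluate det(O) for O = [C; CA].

-45

CA = [[6, -9]]
Observability matrix O = [C; CA] = [[3, 3], [6, -9]]
det(O) = 3·(-9) - 3·6 = -27 - 18 = -45
Since det(O) ≠ 0, rank(O) = 2 and the system is completely observable.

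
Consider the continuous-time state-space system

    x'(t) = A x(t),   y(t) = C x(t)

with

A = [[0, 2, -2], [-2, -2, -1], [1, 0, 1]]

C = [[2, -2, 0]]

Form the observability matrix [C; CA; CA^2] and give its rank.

3

CA = [[4, 8, -2]]
CA^2 = [[-18, -8, -18]]
Observability matrix O = [C; CA; CA^2] = [[2, -2, 0], [4, 8, -2], [-18, -8, -18]]
det(O) = 2·(8·(-18) - (-2)·(-8)) - (-2)·(4·(-18) - (-2)·(-18)) + 0·(4·(-8) - 8·(-18)) = 2·(-160) - (-2)·(-108) + 0·112 = -536 ≠ 0, so rank(O) = 3.
rank(O) = 3 = n, so the pair (A, C) is completely observable.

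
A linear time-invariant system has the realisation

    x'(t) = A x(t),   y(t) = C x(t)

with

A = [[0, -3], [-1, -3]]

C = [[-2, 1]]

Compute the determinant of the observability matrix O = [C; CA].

-5

CA = [[-1, 3]]
Observability matrix O = [C; CA] = [[-2, 1], [-1, 3]]
det(O) = (-2)·3 - 1·(-1) = -6 - (-1) = -5
Since det(O) ≠ 0, rank(O) = 2 and the system is completely observable.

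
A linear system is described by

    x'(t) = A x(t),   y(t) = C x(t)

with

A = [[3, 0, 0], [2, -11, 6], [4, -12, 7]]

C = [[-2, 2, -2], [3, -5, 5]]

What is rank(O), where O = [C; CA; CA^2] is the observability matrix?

2

CA = [[-10, 2, -2], [19, -5, 5]]
CA^2 = [[-34, 2, -2], [67, -5, 5]]
Observability matrix O = [C; CA; CA^2] = [[-2, 2, -2], [3, -5, 5], [-10, 2, -2], [19, -5, 5], [-34, 2, -2], [67, -5, 5]]
The columns c1, c2, c3 of O are linearly dependent: c2 + c3 = 0 (check each entry), so rank(O) ≤ 2.
The 2×2 minor from rows 1, 2, columns 1, 2 is (-2)·(-5) - 2·3 = 10 - 6 = 4 ≠ 0, so rank(O) = 2.
rank(O) = 2 < n = 3, so the pair (A, C) is not completely observable.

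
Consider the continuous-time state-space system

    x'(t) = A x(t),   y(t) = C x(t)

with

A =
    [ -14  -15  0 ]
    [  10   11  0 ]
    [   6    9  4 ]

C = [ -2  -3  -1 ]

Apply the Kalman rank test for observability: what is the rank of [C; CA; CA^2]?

CA = [[-8, -12, -4]]
CA^2 = [[-32, -48, -16]]
Observability matrix O = [C; CA; CA^2] = [[-2, -3, -1], [-8, -12, -4], [-32, -48, -16]]
Every row of O is a scalar multiple of row 1 = [-2, -3, -1] (multipliers 1, 4, 16), so the rows span a one-dimensional space.
O ≠ 0, hence rank(O) = 1.
rank(O) = 1 < n = 3, so the pair (A, C) is not completely observable.

1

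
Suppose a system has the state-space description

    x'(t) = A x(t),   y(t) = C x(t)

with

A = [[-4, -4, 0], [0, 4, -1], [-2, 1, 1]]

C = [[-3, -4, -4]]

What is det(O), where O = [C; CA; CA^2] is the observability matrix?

12352

CA = [[20, -8, 0]]
CA^2 = [[-80, -112, 8]]
Observability matrix O = [C; CA; CA^2] = [[-3, -4, -4], [20, -8, 0], [-80, -112, 8]]
Expanding along the first row, det(O) = (-3)·((-8)·8 - 0·(-112)) - (-4)·(20·8 - 0·(-80)) + (-4)·(20·(-112) - (-8)·(-80)) = (-3)·(-64) - (-4)·160 + (-4)·(-2880) = 12352
Since det(O) ≠ 0, rank(O) = 3 and the system is completely observable.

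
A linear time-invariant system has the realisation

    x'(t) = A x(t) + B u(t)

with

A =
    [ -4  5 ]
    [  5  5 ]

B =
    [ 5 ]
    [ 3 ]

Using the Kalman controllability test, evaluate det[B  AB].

AB = [[-5], [40]]
Controllability matrix C = [B  AB] = [[5, -5], [3, 40]]
det(C) = 5·40 - (-5)·3 = 200 - (-15) = 215
Since det(C) ≠ 0, rank(C) = 2 and the system is completely controllable.

215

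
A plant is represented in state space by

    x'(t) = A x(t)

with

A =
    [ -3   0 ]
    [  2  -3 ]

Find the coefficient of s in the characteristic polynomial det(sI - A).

For a 2×2 matrix, det(sI - A) = s^2 - (tr A)s + det A.
tr A = -6, det A = 9.
So p(s) = s^2 + 6s + 9.
The coefficient of s is 6.

6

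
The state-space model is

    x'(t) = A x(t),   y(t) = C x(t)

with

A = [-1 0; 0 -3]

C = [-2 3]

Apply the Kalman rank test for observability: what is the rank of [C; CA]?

CA = [[2, -9]]
Observability matrix O = [C; CA] = [[-2, 3], [2, -9]]
det(O) = (-2)·(-9) - 3·2 = 18 - 6 = 12 ≠ 0, so rank(O) = 2.
rank(O) = 2 = n, so the pair (A, C) is completely observable.

2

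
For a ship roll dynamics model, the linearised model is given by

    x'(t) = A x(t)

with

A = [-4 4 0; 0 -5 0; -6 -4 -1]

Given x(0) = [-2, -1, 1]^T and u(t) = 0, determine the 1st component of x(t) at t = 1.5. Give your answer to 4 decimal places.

-0.0127

det(sI - A) = s^3 - (tr A)s^2 + (M11 + M22 + M33)s - det A, where Mii is the 2×2 principal minor of A obtained by deleting row i and column i.
tr A = (-4) + (-5) + (-1) = -10; M11 = (-5)·(-1) - 0·(-4) = 5 - 0 = 5; M22 = (-4)·(-1) - 0·(-6) = 4 - 0 = 4; M33 = (-4)·(-5) - 4·0 = 20 - 0 = 20; sum of minors = 29.
det A = (-4)·((-5)·(-1) - 0·(-4)) - 4·(0·(-1) - 0·(-6)) + 0·(0·(-4) - (-5)·(-6)) = (-4)·5 - 4·0 + 0·(-30) = -20.
So p(s) = det(sI - A) = s^3 + 10s^2 + 29s + 20.
Rational-root test: any integer root divides 20. Testing small divisors, s = -1 works: p(-1) = -1 + 10 + (-29) + 20 = 0, so (s + 1) is a factor.
Dividing, p(s) = (s + 1)(s^2 + 9s + 20).
Factor s^2 + 9s + 20: two numbers with sum -9 and product 20 are -4 and -5, so s^2 + 9s + 20 = (s + 4)(s + 5).
Hence p(s) = (s + 1) (s + 4) (s + 5), with roots -5, -4, -1.
The eigenvalues -5, -4, -1 are distinct and real, so A is diagonalisable and x(t) = e^{At} x(0) = V diag(e^{λ_i t}) V^{-1} x(0), where the columns of V are the eigenvectors.
λ = -5: A - (-5)I = [[1, 4, 0], [0, 0, 0], [-6, -4, 4]]. v must be orthogonal to every row; (row 1) × (row 3) = [16, -4, 20], so take v_1 = [-4, 1, -5]^T.
λ = -4: A - (-4)I = [[0, 4, 0], [0, -1, 0], [-6, -4, 3]]. v must be orthogonal to every row; (row 1) × (row 3) = [12, 0, 24], so take v_2 = [1, 0, 2]^T.
λ = -1: A - (-1)I = [[-3, 4, 0], [0, -4, 0], [-6, -4, 0]]. v must be orthogonal to every row; (row 1) × (row 2) = [0, 0, 12], so take v_3 = [0, 0, 1]^T.
V = [v_1 v_2 v_3] = [[-4, 1, 0], [1, 0, 0], [-5, 2, 1]] has det V = -1, so V^{-1} = adj(V)/det V = [[0, 1, 0], [1, 4, 0], [-2, -3, 1]].
Modal coordinates z(0) = V^{-1} x(0): 0·(-2) + 1·(-1) + 0·1 = -1; 1·(-2) + 4·(-1) + 0·1 = -6; (-2)·(-2) + (-3)·(-1) + 1·1 = 8; so z(0) = [-1, -6, 8]^T.
x_1(t) = Σ_i (v_i)_1 · z_i(0) · e^{λ_i t} (row 1 of V times the modal terms).
x_1(1.5) = (-4)·(-1)·e^{-5·1.5} + 1·(-6)·e^{-4·1.5} + 0·8·e^{-1·1.5} = 4·0.000553 + (-6)·0.002479 + 0·0.223130 = -0.0127.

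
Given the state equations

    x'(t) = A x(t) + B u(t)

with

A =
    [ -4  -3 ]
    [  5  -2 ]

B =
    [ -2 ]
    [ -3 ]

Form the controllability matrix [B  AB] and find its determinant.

AB = [[17], [-4]]
Controllability matrix C = [B  AB] = [[-2, 17], [-3, -4]]
det(C) = (-2)·(-4) - 17·(-3) = 8 - (-51) = 59
Since det(C) ≠ 0, rank(C) = 2 and the system is completely controllable.

59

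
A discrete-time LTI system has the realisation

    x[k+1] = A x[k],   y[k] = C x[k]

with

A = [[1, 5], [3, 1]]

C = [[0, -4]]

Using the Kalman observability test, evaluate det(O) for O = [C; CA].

-48

CA = [[-12, -4]]
Observability matrix O = [C; CA] = [[0, -4], [-12, -4]]
det(O) = 0·(-4) - (-4)·(-12) = 0 - 48 = -48
Since det(O) ≠ 0, rank(O) = 2 and the system is completely observable.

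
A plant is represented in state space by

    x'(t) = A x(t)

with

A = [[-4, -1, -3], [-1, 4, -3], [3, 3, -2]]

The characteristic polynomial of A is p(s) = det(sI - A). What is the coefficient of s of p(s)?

Expand det(sI - A) for the 3×3 matrix.
p(s) = s^3 + 2s^2 + s - 52.
(Check: constant term = det(-A) = (-1)^3 det A = -52; coefficient of s^2 = -tr A = 2.)
The coefficient of s is 1.

1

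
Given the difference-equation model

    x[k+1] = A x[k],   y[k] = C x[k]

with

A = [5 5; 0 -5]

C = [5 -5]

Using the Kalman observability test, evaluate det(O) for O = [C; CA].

CA = [[25, 50]]
Observability matrix O = [C; CA] = [[5, -5], [25, 50]]
det(O) = 5·50 - (-5)·25 = 250 - (-125) = 375
Since det(O) ≠ 0, rank(O) = 2 and the system is completely observable.

375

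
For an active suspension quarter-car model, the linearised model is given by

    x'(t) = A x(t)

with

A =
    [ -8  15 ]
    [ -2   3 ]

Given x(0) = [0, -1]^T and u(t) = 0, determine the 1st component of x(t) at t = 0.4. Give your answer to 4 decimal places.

det(sI - A) = s^2 - (tr A)s + det A, with tr A = (-8) + 3 = -5 and det A = (-8)·3 - 15·(-2) = -24 - (-30) = 6.
So p(s) = det(sI - A) = s^2 + 5s + 6.
Factor s^2 + 5s + 6: two numbers with sum -5 and product 6 are -2 and -3, so s^2 + 5s + 6 = (s + 2)(s + 3).
Hence p(s) = (s + 2) (s + 3), with roots -3, -2.
The eigenvalues -3, -2 are distinct and real, so A is diagonalisable and x(t) = e^{At} x(0) = V diag(e^{λ_i t}) V^{-1} x(0), where the columns of V are the eigenvectors.
λ = -3: A - (-3)I = [[-5, 15], [-2, 6]]. Row 1 gives (-5)·v1 + 15·v2 = 0, so take v_1 = [3, 1]^T.
λ = -2: A - (-2)I = [[-6, 15], [-2, 5]]. Row 1 gives (-6)·v1 + 15·v2 = 0, so take v_2 = [5, 2]^T.
V = [v_1 v_2] = [[3, 5], [1, 2]] has det V = 1, so V^{-1} = adj(V)/det V = [[2, -5], [-1, 3]].
Modal coordinates z(0) = V^{-1} x(0): 2·0 + (-5)·(-1) = 5; (-1)·0 + 3·(-1) = -3; so z(0) = [5, -3]^T.
x_1(t) = Σ_i (v_i)_1 · z_i(0) · e^{λ_i t} (row 1 of V times the modal terms).
x_1(0.4) = 3·5·e^{-3·0.4} + 5·(-3)·e^{-2·0.4} = 15·0.301194 + (-15)·0.449329 = -2.2220.

-2.2220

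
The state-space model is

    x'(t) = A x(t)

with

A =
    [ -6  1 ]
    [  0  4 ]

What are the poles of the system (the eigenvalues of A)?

det(sI - A) = s^2 - (tr A)s + det A, with tr A = (-6) + 4 = -2 and det A = (-6)·4 - 1·0 = -24 - 0 = -24.
So p(s) = det(sI - A) = s^2 + 2s - 24.
Factor s^2 + 2s - 24: two numbers with sum -2 and product -24 are 4 and -6, so s^2 + 2s - 24 = (s - 4)(s + 6).
Hence p(s) = (s - 4) (s + 6), with roots -6, 4.
At least one eigenvalue has non-negative real part, so the system is not asymptotically stable.

-6, 4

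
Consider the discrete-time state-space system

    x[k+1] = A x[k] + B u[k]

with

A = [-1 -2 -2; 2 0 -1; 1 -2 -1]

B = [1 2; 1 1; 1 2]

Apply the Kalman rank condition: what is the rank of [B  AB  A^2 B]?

AB = [[-5, -8], [1, 2], [-2, -2]]
A^2B = [[7, 8], [-8, -14], [-5, -10]]
Controllability matrix C = [B  AB  A^2B] = [[1, 2, -5, -8, 7, 8], [1, 1, 1, 2, -8, -14], [1, 2, -2, -2, -5, -10]]
Take the 3×3 submatrix of C formed by columns 1, 2, 3: [[1, 2, -5], [1, 1, 1], [1, 2, -2]]. Its determinant is 1·(1·(-2) - 1·2) - 2·(1·(-2) - 1·1) + (-5)·(1·2 - 1·1) = 1·(-4) - 2·(-3) + (-5)·1 = -3 ≠ 0.
So rank(C) ≥ 3; since C has 3 rows, rank(C) = 3.
rank(C) = 3 = n, so the pair (A, B) is completely controllable.

3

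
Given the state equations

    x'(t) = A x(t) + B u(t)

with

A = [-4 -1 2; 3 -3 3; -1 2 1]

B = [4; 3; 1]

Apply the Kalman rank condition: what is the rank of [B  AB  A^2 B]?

AB = [[-17], [6], [3]]
A^2B = [[68], [-60], [32]]
Controllability matrix C = [B  AB  A^2B] = [[4, -17, 68], [3, 6, -60], [1, 3, 32]]
det(C) = 4·(6·32 - (-60)·3) - (-17)·(3·32 - (-60)·1) + 68·(3·3 - 6·1) = 4·372 - (-17)·156 + 68·3 = 4344 ≠ 0, so rank(C) = 3.
rank(C) = 3 = n, so the pair (A, B) is completely controllable.

3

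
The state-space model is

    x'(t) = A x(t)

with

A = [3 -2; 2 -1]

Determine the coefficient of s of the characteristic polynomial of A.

For a 2×2 matrix, det(sI - A) = s^2 - (tr A)s + det A.
tr A = 2, det A = 1.
So p(s) = s^2 - 2s + 1.
The coefficient of s is -2.

-2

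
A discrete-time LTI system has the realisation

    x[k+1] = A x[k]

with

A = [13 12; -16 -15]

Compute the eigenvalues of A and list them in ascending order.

det(zI - A) = z^2 - (tr A)z + det A, with tr A = 13 + (-15) = -2 and det A = 13·(-15) - 12·(-16) = -195 - (-192) = -3.
So p(z) = det(zI - A) = z^2 + 2z - 3.
Factor z^2 + 2z - 3: two numbers with sum -2 and product -3 are 1 and -3, so z^2 + 2z - 3 = (z - 1)(z + 3).
Hence p(z) = (z - 1) (z + 3), with roots -3, 1.

-3, 1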